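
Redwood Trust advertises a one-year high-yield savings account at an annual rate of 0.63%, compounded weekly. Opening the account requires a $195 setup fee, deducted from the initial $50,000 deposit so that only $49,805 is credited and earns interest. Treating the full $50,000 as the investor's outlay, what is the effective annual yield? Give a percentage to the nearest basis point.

0.24%

Value after one year: 49,805 × (1 + 0.0063/52)^52 = 49,805 × 1.006320 = $50,119.74.
Effective yield on the $50,000 outlay: 50,119.74 / 50,000 − 1 = 0.002395 = 0.24%.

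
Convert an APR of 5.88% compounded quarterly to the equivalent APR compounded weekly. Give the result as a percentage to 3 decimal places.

5.840%

EAR = (1 + 0.0588/4)^4 − 1 = 0.060109.
Solve (1 + r/52)^52 = 1.060109: r/52 = 1.060109^(1/52) − 1 = 0.001123, so r = 0.058405 = 5.840%.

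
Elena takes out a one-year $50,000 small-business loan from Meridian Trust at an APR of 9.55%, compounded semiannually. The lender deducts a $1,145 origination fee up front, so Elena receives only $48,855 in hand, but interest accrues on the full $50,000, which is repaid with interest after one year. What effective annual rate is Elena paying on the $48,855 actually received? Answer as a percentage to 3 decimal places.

Amount owed after one year: 50,000 × (1 + 0.0955/2)^2 = 50,000 × 1.097780 = $54,889.00.
Effective rate on net proceeds: 54,889.00 / 48,855 − 1 = 0.123508 = 12.351%.

12.351%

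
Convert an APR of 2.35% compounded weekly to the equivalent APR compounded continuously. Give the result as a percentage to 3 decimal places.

2.349%

EAR = (1 + 0.0235/52)^52 − 1 = 0.023773.
Equivalent continuous rate: r = ln(1 + 0.023773) = 0.023495 = 2.349%.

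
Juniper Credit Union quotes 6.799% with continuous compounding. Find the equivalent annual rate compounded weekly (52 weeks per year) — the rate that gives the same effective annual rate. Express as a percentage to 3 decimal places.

6.803%

EAR under continuous compounding: e^0.06799 − 1 = 0.070355.
Solve (1 + r/52)^52 = 1.070355: r/52 = 1.070355^(1/52) − 1 = 0.001308, so r = 0.068034 = 6.803%.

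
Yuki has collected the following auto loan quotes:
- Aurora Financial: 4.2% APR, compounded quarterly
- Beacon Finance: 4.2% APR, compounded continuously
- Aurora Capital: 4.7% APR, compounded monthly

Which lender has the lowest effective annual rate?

Aurora Financial: (1 + 0.042/4)^4 − 1 = 4.267%
Beacon Finance: e^0.042 − 1 = 4.289%
Aurora Capital: (1 + 0.047/12)^12 − 1 = 4.803%
The lowest effective annual rate is Aurora Financial at 4.267%.

Aurora Financial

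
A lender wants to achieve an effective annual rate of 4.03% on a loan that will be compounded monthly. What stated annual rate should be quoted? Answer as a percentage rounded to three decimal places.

3.957%

(1 + r/12)^12 − 1 = 0.0403, so 1 + r/12 = 1.0403^(1/12).
r/12 = 0.003298, so r = 0.039574 = 3.957%.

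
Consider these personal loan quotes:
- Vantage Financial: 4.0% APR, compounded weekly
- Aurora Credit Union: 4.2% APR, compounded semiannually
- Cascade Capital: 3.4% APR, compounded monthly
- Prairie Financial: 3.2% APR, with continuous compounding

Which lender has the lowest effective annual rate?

Prairie Financial

Vantage Financial: (1 + 0.040/52)^52 − 1 = 4.079%
Aurora Credit Union: (1 + 0.042/2)^2 − 1 = 4.244%
Cascade Capital: (1 + 0.034/12)^12 − 1 = 3.453%
Prairie Financial: e^0.032 − 1 = 3.252%
The lowest effective annual rate is Prairie Financial at 3.252%.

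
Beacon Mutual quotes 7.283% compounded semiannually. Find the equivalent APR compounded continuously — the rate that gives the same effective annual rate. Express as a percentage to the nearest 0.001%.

7.154%

EAR = (1 + 0.07283/2)^2 − 1 = 0.074156.
Equivalent continuous rate: r = ln(1 + 0.074156) = 0.071535 = 7.154%.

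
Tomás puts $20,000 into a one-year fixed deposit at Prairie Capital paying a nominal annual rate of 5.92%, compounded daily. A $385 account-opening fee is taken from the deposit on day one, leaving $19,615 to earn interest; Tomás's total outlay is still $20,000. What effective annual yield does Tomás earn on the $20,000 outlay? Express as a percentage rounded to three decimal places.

4.056%

Value after one year: 19,615 × (1 + 0.0592/365)^365 = 19,615 × 1.060982 = $20,811.17.
Effective yield on the $20,000 outlay: 20,811.17 / 20,000 − 1 = 0.040558 = 4.056%.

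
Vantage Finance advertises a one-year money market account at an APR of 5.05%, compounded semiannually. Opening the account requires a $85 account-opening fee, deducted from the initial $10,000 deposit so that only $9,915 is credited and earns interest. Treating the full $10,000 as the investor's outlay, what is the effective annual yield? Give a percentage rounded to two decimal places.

Value after one year: 9,915 × (1 + 0.0505/2)^2 = 9,915 × 1.051138 = $10,422.03.
Effective yield on the $10,000 outlay: 10,422.03 / 10,000 − 1 = 0.042203 = 4.22%.

4.22%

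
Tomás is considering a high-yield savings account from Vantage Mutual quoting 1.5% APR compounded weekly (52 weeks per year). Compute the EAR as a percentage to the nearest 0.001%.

1.511%

EAR = (1 + 0.015/52)^52 − 1.
= (1 + 0.000288)^52 − 1 = 1.015111 − 1 = 1.511%.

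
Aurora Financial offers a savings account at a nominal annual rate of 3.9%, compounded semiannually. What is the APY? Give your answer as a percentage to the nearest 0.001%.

3.938%

EAR = (1 + 0.039/2)^2 − 1.
= 1.039380 − 1 = 3.938%.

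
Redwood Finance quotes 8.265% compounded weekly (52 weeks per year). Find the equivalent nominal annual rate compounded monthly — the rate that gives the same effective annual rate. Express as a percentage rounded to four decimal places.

EAR = (1 + 0.08265/52)^52 − 1 = 0.086090.
Solve (1 + r/12)^12 = 1.086090: r/12 = 1.086090^(1/12) − 1 = 0.006906, so r = 0.082869 = 8.2869%.

8.2869%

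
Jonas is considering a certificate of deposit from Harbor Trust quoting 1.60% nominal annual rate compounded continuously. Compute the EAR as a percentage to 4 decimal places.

1.6129%

With continuous compounding, EAR = e^0.0160 − 1.
e^0.0160 = 1.016129, so EAR = 0.016129 = 1.6129%.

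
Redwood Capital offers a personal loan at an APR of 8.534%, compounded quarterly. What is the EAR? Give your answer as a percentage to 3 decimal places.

8.811%

EAR = (1 + 0.08534/4)^4 − 1.
= (1 + 0.021335)^4 − 1 = 1.088110 − 1 = 8.811%.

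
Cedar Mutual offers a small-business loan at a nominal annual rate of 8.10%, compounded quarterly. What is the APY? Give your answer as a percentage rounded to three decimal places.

8.349%

EAR = (1 + 0.0810/4)^4 − 1.
= 1.083494 − 1 = 8.349%.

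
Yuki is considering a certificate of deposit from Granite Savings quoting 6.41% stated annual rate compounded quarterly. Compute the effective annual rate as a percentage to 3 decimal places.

EAR = (1 + 0.0641/4)^4 − 1.
= (1 + 0.016025)^4 − 1 = 1.065657 − 1 = 6.566%.

6.566%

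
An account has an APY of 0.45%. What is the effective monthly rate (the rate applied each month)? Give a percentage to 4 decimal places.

0.0374%

The per-month rate i satisfies (1 + i)^12 = 1 + 0.0045.
i = 1.0045^(1/12) − 1 = 0.0003742 = 0.0374%.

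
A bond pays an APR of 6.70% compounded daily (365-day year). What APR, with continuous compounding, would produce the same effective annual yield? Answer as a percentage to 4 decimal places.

EAR = (1 + 0.0670/365)^365 − 1 = 0.069289.
Equivalent continuous rate: r = ln(1 + 0.069289) = 0.066994 = 6.6994%.

6.6994%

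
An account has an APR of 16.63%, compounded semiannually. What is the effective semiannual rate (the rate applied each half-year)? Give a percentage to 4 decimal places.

8.3150%

With a nominal annual rate compounded semiannually, the periodic rate is the nominal rate divided by 2.
i = 0.1663 / 2 = 0.0831500 = 8.3150%.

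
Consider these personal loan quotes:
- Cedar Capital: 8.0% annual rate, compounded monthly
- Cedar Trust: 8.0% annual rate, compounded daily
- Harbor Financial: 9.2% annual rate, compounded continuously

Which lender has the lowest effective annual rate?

Cedar Capital: (1 + 0.080/12)^12 − 1 = 8.300%
Cedar Trust: (1 + 0.080/365)^365 − 1 = 8.328%
Harbor Financial: e^0.092 − 1 = 9.636%
The lowest effective annual rate is Cedar Capital at 8.300%.

Cedar Capital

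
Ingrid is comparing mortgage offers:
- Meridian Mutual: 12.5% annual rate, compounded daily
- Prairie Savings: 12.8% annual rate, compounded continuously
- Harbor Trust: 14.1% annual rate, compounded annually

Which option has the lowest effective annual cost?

Meridian Mutual

Meridian Mutual: (1 + 0.125/365)^365 − 1 = 13.312%
Prairie Savings: e^0.128 − 1 = 13.655%
Harbor Trust: compounded annually, EAR = 14.100%
The lowest effective annual rate is Meridian Mutual at 13.312%.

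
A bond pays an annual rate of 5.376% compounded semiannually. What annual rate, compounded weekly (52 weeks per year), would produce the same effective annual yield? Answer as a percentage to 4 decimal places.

EAR = (1 + 0.05376/2)^2 − 1 = 0.054483.
Solve (1 + r/52)^52 = 1.054483: r/52 = 1.054483^(1/52) − 1 = 0.001021, so r = 0.053077 = 5.3077%.

5.3077%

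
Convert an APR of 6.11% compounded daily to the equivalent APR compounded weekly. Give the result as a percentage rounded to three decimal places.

EAR = (1 + 0.0611/365)^365 − 1 = 0.063000.
Solve (1 + r/52)^52 = 1.063000: r/52 = 1.063000^(1/52) − 1 = 0.001176, so r = 0.061131 = 6.113%.

6.113%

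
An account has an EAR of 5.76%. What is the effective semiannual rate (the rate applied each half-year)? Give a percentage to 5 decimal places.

The per-half-year rate i satisfies (1 + i)^2 = 1 + 0.0576.
i = 1.0576^(1/2) − 1 = 0.0283968 = 2.83968%.

2.83968%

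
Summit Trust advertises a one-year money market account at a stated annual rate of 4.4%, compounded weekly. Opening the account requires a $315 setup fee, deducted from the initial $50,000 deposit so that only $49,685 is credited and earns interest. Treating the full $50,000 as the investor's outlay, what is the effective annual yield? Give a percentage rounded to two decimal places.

3.84%

Value after one year: 49,685 × (1 + 0.044/52)^52 = 49,685 × 1.044963 = $51,918.98.
Effective yield on the $50,000 outlay: 51,918.98 / 50,000 − 1 = 0.038380 = 3.84%.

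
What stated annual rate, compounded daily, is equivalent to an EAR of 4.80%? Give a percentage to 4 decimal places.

4.6887%

(1 + r/365)^365 − 1 = 0.0480, so 1 + r/365 = 1.0480^(1/365).
r/365 = 0.000128, so r = 0.046887 = 4.6887%.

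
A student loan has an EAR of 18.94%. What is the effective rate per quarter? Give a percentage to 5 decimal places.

4.43161%

The per-quarter rate i satisfies (1 + i)^4 = 1 + 0.1894.
i = 1.1894^(1/4) − 1 = 0.0443161 = 4.43161%.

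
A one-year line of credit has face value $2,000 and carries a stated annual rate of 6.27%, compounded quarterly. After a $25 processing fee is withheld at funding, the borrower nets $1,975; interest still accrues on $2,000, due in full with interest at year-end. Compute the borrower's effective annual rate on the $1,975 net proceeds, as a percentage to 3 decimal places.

Amount owed after one year: 2,000 × (1 + 0.0627/4)^4 = 2,000 × 1.064190 = $2,128.38.
Effective rate on net proceeds: 2,128.38 / 1,975 − 1 = 0.077660 = 7.766%.

7.766%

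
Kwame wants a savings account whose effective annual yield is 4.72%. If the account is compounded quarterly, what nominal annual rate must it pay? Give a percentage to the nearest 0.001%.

4.639%

(1 + r/4)^4 − 1 = 0.0472, so 1 + r/4 = 1.0472^(1/4).
r/4 = 0.011597, so r = 0.046387 = 4.639%.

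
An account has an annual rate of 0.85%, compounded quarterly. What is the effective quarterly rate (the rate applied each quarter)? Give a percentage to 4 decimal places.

0.2125%

With a nominal annual rate compounded quarterly, the periodic rate is the nominal rate divided by 4.
i = 0.0085 / 4 = 0.0021250 = 0.2125%.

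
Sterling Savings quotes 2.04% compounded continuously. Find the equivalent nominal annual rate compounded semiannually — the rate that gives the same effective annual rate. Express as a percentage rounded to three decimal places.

EAR under continuous compounding: e^0.0204 − 1 = 0.020610.
Solve (1 + r/2)^2 = 1.020610: r/2 = 1.020610^(1/2) − 1 = 0.010252, so r = 0.020504 = 2.050%.

2.050%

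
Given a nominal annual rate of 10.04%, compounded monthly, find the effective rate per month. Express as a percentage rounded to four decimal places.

With a nominal annual rate compounded monthly, the periodic rate is the nominal rate divided by 12.
i = 0.1004 / 12 = 0.0083667 = 0.8367%.

0.8367%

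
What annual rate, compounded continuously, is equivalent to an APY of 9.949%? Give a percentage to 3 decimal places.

Continuous: nominal r satisfies e^r − 1 = 0.09949.
r = ln(1 + 0.09949) = ln(1.09949) = 0.094846 = 9.485%.

9.485%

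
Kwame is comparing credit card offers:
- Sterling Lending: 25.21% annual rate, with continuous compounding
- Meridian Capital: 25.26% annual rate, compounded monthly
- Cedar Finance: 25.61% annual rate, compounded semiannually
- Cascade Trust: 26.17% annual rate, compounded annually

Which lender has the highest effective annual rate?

Sterling Lending: e^0.2521 − 1 = 28.672%
Meridian Capital: (1 + 0.2526/12)^12 − 1 = 28.400%
Cedar Finance: (1 + 0.2561/2)^2 − 1 = 27.250%
Cascade Trust: compounded annually, EAR = 26.170%
The highest effective annual rate is Sterling Lending at 28.672%.

Sterling Lending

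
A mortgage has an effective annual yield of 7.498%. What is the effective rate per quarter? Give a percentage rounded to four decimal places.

1.8240%

The per-quarter rate i satisfies (1 + i)^4 = 1 + 0.07498.
i = 1.07498^(1/4) − 1 = 0.0182399 = 1.8240%.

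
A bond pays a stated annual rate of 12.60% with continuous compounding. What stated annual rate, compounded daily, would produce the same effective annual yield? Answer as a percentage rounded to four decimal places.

12.6022%

EAR under continuous compounding: e^0.1260 − 1 = 0.134282.
Solve (1 + r/365)^365 = 1.134282: r/365 = 1.134282^(1/365) − 1 = 0.000345, so r = 0.126022 = 12.6022%.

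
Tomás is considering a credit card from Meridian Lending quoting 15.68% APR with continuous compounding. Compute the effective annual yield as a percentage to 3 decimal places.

16.976%

With continuous compounding, EAR = e^0.1568 − 1.
e^0.1568 = 1.169762, so EAR = 0.169762 = 16.976%.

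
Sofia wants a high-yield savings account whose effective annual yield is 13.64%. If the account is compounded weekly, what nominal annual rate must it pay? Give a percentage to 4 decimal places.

(1 + r/52)^52 − 1 = 0.1364, so 1 + r/52 = 1.1364^(1/52).
r/52 = 0.002462, so r = 0.128023 = 12.8023%.

12.8023%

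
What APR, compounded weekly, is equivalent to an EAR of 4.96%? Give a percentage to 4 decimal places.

(1 + r/52)^52 − 1 = 0.0496, so 1 + r/52 = 1.0496^(1/52).
r/52 = 0.000931, so r = 0.048432 = 4.8432%.

4.8432%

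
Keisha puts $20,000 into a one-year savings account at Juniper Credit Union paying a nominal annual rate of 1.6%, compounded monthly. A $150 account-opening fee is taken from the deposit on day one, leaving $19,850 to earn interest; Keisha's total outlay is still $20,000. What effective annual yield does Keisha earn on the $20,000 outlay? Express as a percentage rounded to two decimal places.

Value after one year: 19,850 × (1 + 0.016/12)^12 = 19,850 × 1.016118 = $20,169.94.
Effective yield on the $20,000 outlay: 20,169.94 / 20,000 − 1 = 0.008497 = 0.85%.

0.85%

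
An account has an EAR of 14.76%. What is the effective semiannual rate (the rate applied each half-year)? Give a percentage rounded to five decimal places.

The per-half-year rate i satisfies (1 + i)^2 = 1 + 0.1476.
i = 1.1476^(1/2) − 1 = 0.0712609 = 7.12609%.

7.12609%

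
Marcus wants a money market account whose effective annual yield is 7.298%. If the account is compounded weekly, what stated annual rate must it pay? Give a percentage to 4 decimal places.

(1 + r/52)^52 − 1 = 0.07298, so 1 + r/52 = 1.07298^(1/52).
r/52 = 0.001356, so r = 0.070488 = 7.0488%.

7.0488%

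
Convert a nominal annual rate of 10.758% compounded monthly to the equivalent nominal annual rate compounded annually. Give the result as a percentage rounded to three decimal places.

EAR = (1 + 0.10758/12)^12 − 1 = 0.113046.
Compounded annually, the equivalent nominal rate is the EAR itself: 11.305%.

11.305%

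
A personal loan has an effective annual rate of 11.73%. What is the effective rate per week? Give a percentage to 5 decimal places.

0.21353%

The per-week rate i satisfies (1 + i)^52 = 1 + 0.1173.
i = 1.1173^(1/52) − 1 = 0.0021353 = 0.21353%.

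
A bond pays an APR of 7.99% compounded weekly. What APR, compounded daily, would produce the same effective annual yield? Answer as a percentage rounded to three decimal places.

7.985%

EAR = (1 + 0.0799/52)^52 − 1 = 0.083112.
Solve (1 + r/365)^365 = 1.083112: r/365 = 1.083112^(1/365) − 1 = 0.000219, so r = 0.079847 = 7.985%.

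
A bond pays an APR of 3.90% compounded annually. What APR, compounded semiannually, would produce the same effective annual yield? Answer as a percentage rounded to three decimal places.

Compounded annually, EAR = nominal = 0.039000.
Solve (1 + r/2)^2 = 1.039000: r/2 = 1.039000^(1/2) − 1 = 0.019313, so r = 0.038627 = 3.863%.

3.863%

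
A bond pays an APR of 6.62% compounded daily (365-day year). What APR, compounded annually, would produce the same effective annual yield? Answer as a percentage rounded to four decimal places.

EAR = (1 + 0.0662/365)^365 − 1 = 0.068434.
Compounded annually, the equivalent nominal rate is the EAR itself: 6.8434%.

6.8434%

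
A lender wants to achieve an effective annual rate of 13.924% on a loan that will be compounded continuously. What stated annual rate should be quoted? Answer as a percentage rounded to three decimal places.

13.036%

Continuous: nominal r satisfies e^r − 1 = 0.13924.
r = ln(1 + 0.13924) = ln(1.13924) = 0.130361 = 13.036%.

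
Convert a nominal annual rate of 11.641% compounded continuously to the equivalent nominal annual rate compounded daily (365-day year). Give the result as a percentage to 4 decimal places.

EAR under continuous compounding: e^0.11641 − 1 = 0.123456.
Solve (1 + r/365)^365 = 1.123456: r/365 = 1.123456^(1/365) − 1 = 0.000319, so r = 0.116429 = 11.6429%.

11.6429%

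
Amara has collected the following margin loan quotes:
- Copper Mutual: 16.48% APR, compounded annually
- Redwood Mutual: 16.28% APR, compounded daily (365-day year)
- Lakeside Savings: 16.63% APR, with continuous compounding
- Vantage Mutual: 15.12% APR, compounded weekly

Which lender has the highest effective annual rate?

Lakeside Savings

Copper Mutual: compounded annually, EAR = 16.480%
Redwood Mutual: (1 + 0.1628/365)^365 − 1 = 17.676%
Lakeside Savings: e^0.1663 − 1 = 18.093%
Vantage Mutual: (1 + 0.1512/52)^52 − 1 = 16.297%
The highest effective annual rate is Lakeside Savings at 18.093%.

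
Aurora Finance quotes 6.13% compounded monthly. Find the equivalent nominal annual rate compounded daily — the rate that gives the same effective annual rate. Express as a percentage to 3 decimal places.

EAR = (1 + 0.0613/12)^12 − 1 = 0.063052.
Solve (1 + r/365)^365 = 1.063052: r/365 = 1.063052^(1/365) − 1 = 0.000168, so r = 0.061149 = 6.115%.

6.115%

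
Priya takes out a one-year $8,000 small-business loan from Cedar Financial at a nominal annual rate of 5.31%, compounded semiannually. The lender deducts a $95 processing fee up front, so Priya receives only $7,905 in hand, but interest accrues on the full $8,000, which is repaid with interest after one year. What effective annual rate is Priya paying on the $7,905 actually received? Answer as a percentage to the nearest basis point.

Amount owed after one year: 8,000 × (1 + 0.0531/2)^2 = 8,000 × 1.053805 = $8,430.44.
Effective rate on net proceeds: 8,430.44 / 7,905 − 1 = 0.066469 = 6.65%.

6.65%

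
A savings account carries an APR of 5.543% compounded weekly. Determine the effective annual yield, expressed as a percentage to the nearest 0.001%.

EAR = (1 + 0.05543/52)^52 − 1.
= 1.056964 − 1 = 5.696%.

5.696%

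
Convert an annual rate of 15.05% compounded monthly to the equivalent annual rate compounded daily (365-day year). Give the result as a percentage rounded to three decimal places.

14.959%

EAR = (1 + 0.1505/12)^12 − 1 = 0.161328.
Solve (1 + r/365)^365 = 1.161328: r/365 = 1.161328^(1/365) − 1 = 0.000410, so r = 0.149595 = 14.959%.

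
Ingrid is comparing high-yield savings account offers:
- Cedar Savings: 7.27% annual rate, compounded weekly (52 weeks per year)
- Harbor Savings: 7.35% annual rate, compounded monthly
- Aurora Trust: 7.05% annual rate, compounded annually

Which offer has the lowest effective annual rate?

Aurora Trust

Cedar Savings: (1 + 0.0727/52)^52 − 1 = 7.535%
Harbor Savings: (1 + 0.0735/12)^12 − 1 = 7.603%
Aurora Trust: compounded annually, EAR = 7.050%
The lowest effective annual rate is Aurora Trust at 7.050%.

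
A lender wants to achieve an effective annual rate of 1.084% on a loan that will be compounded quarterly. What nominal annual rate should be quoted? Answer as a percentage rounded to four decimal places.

(1 + r/4)^4 − 1 = 0.01084, so 1 + r/4 = 1.01084^(1/4).
r/4 = 0.002699, so r = 0.010796 = 1.0796%.

1.0796%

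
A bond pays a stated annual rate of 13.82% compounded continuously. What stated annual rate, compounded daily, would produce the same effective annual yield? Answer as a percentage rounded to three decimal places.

EAR under continuous compounding: e^0.1382 − 1 = 0.148205.
Solve (1 + r/365)^365 = 1.148205: r/365 = 1.148205^(1/365) − 1 = 0.000379, so r = 0.138226 = 13.823%.

13.823%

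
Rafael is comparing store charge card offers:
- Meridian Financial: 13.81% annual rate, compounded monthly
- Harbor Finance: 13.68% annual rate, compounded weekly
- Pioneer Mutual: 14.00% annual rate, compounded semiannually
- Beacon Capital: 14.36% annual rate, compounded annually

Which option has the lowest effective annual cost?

Beacon Capital

Meridian Financial: (1 + 0.1381/12)^12 − 1 = 14.719%
Harbor Finance: (1 + 0.1368/52)^52 − 1 = 14.639%
Pioneer Mutual: (1 + 0.1400/2)^2 − 1 = 14.490%
Beacon Capital: compounded annually, EAR = 14.360%
The lowest effective annual rate is Beacon Capital at 14.360%.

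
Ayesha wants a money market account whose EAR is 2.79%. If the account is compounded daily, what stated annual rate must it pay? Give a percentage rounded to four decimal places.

2.7519%

(1 + r/365)^365 − 1 = 0.0279, so 1 + r/365 = 1.0279^(1/365).
r/365 = 0.000075, so r = 0.027519 = 2.7519%.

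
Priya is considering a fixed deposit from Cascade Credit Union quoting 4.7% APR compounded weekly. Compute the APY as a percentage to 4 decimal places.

EAR = (1 + 0.047/52)^52 − 1.
= (1 + 0.000904)^52 − 1 = 1.048100 − 1 = 4.8100%.

4.8100%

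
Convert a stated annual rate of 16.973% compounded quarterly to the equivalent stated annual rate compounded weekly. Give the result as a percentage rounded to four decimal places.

16.6494%

EAR = (1 + 0.16973/4)^4 − 1 = 0.180842.
Solve (1 + r/52)^52 = 1.180842: r/52 = 1.180842^(1/52) − 1 = 0.003202, so r = 0.166494 = 16.6494%.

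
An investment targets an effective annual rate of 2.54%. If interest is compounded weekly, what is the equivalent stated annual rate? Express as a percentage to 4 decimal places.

(1 + r/52)^52 − 1 = 0.0254, so 1 + r/52 = 1.0254^(1/52).
r/52 = 0.000482, so r = 0.025089 = 2.5089%.

2.5089%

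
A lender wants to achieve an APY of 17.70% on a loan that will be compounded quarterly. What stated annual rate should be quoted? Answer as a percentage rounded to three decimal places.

(1 + r/4)^4 − 1 = 0.1770, so 1 + r/4 = 1.1770^(1/4).
r/4 = 0.041584, so r = 0.166334 = 16.633%.

16.633%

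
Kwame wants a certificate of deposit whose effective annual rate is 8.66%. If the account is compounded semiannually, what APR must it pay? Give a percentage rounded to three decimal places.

8.480%

(1 + r/2)^2 − 1 = 0.0866, so 1 + r/2 = 1.0866^(1/2).
r/2 = 0.042401, so r = 0.084802 = 8.480%.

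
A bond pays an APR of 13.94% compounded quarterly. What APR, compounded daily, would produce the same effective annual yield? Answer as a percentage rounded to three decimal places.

13.705%

EAR = (1 + 0.1394/4)^4 − 1 = 0.146858.
Solve (1 + r/365)^365 = 1.146858: r/365 = 1.146858^(1/365) − 1 = 0.000375, so r = 0.137052 = 13.705%.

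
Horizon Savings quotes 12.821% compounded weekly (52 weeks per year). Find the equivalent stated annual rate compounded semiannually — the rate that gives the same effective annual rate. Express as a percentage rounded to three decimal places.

EAR = (1 + 0.12821/52)^52 − 1 = 0.136612.
Solve (1 + r/2)^2 = 1.136612: r/2 = 1.136612^(1/2) − 1 = 0.066120, so r = 0.132240 = 13.224%.

13.224%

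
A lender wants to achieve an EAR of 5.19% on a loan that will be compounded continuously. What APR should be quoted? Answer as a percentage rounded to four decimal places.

Continuous: nominal r satisfies e^r − 1 = 0.0519.
r = ln(1 + 0.0519) = ln(1.0519) = 0.050598 = 5.0598%.

5.0598%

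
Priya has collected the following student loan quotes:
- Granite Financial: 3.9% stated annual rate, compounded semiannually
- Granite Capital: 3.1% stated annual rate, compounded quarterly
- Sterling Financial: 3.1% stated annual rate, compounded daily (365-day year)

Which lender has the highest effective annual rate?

Granite Financial

Granite Financial: (1 + 0.039/2)^2 − 1 = 3.938%
Granite Capital: (1 + 0.031/4)^4 − 1 = 3.136%
Sterling Financial: (1 + 0.031/365)^365 − 1 = 3.148%
The highest effective annual rate is Granite Financial at 3.938%.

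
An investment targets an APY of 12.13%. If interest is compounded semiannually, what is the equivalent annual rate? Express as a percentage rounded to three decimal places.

11.783%

(1 + r/2)^2 − 1 = 0.1213, so 1 + r/2 = 1.1213^(1/2).
r/2 = 0.058915, so r = 0.117829 = 11.783%.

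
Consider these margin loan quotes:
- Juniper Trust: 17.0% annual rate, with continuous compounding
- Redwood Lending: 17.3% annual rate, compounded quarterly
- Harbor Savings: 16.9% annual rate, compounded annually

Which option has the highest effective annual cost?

Juniper Trust: e^0.170 − 1 = 18.530%
Redwood Lending: (1 + 0.173/4)^4 − 1 = 18.455%
Harbor Savings: compounded annually, EAR = 16.900%
The highest effective annual rate is Juniper Trust at 18.530%.

Juniper Trust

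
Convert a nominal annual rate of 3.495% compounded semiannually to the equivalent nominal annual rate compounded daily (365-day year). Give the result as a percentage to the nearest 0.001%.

EAR = (1 + 0.03495/2)^2 − 1 = 0.035255.
Solve (1 + r/365)^365 = 1.035255: r/365 = 1.035255^(1/365) − 1 = 0.000095, so r = 0.034650 = 3.465%.

3.465%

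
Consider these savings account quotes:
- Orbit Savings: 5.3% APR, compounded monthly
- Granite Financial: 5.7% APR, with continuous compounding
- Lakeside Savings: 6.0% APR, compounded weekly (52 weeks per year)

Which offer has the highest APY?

Lakeside Savings

Orbit Savings: (1 + 0.053/12)^12 − 1 = 5.431%
Granite Financial: e^0.057 − 1 = 5.866%
Lakeside Savings: (1 + 0.060/52)^52 − 1 = 6.180%
The highest effective annual rate is Lakeside Savings at 6.180%.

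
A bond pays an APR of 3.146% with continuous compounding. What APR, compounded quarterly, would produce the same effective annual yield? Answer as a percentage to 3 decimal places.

EAR under continuous compounding: e^0.03146 − 1 = 0.031960.
Solve (1 + r/4)^4 = 1.031960: r/4 = 1.031960^(1/4) − 1 = 0.007896, so r = 0.031584 = 3.158%.

3.158%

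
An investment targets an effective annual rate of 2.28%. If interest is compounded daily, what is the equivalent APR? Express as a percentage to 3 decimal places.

(1 + r/365)^365 − 1 = 0.0228, so 1 + r/365 = 1.0228^(1/365).
r/365 = 0.000062, so r = 0.022545 = 2.254%.

2.254%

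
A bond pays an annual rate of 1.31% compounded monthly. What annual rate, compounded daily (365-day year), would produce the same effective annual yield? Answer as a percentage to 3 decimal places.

1.309%

EAR = (1 + 0.0131/12)^12 − 1 = 0.013179.
Solve (1 + r/365)^365 = 1.013179: r/365 = 1.013179^(1/365) − 1 = 0.000036, so r = 0.013093 = 1.309%.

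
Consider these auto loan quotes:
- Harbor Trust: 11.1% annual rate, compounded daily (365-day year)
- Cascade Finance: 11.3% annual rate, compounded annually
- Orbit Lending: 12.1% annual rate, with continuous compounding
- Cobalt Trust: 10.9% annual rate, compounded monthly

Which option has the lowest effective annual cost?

Harbor Trust: (1 + 0.111/365)^365 − 1 = 11.738%
Cascade Finance: compounded annually, EAR = 11.300%
Orbit Lending: e^0.121 − 1 = 12.862%
Cobalt Trust: (1 + 0.109/12)^12 − 1 = 11.461%
The lowest effective annual rate is Cascade Finance at 11.300%.

Cascade Finance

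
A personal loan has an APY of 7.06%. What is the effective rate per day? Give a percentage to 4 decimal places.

0.0187%

The per-day rate i satisfies (1 + i)^365 = 1 + 0.0706.
i = 1.0706^(1/365) − 1 = 0.0001869 = 0.0187%.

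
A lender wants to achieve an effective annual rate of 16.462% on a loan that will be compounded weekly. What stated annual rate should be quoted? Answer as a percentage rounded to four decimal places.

(1 + r/52)^52 − 1 = 0.16462, so 1 + r/52 = 1.16462^(1/52).
r/52 = 0.002935, so r = 0.152618 = 15.2618%.

15.2618%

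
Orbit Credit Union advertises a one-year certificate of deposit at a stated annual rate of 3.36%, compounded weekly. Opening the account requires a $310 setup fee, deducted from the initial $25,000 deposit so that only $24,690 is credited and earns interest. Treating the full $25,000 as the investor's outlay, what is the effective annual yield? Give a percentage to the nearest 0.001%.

Value after one year: 24,690 × (1 + 0.0336/52)^52 = 24,690 × 1.034160 = $25,533.40.
Effective yield on the $25,000 outlay: 25,533.40 / 25,000 − 1 = 0.021336 = 2.134%.

2.134%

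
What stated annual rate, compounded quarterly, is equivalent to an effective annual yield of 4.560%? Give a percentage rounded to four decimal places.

(1 + r/4)^4 − 1 = 0.04560, so 1 + r/4 = 1.04560^(1/4).
r/4 = 0.011210, so r = 0.044840 = 4.4840%.

4.4840%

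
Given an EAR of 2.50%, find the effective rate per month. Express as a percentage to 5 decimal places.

0.20598%

The per-month rate i satisfies (1 + i)^12 = 1 + 0.0250.
i = 1.0250^(1/12) − 1 = 0.0020598 = 0.20598%.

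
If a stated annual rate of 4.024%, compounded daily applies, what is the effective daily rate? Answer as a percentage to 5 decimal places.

0.01102%

With a nominal annual rate compounded daily, the periodic rate is the nominal rate divided by 365.
i = 0.04024 / 365 = 0.0001102 = 0.01102%.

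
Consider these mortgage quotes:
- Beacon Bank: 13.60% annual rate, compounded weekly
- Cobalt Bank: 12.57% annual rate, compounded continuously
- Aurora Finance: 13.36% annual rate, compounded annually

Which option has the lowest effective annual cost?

Aurora Finance

Beacon Bank: (1 + 0.1360/52)^52 − 1 = 14.548%
Cobalt Bank: e^0.1257 − 1 = 13.394%
Aurora Finance: compounded annually, EAR = 13.360%
The lowest effective annual rate is Aurora Finance at 13.360%.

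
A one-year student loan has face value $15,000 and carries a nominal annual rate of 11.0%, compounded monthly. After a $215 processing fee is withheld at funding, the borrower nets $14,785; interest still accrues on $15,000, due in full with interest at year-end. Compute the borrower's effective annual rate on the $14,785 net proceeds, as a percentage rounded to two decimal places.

13.19%

Amount owed after one year: 15,000 × (1 + 0.110/12)^12 = 15,000 × 1.115719 = $16,735.78.
Effective rate on net proceeds: 16,735.78 / 14,785 − 1 = 0.131943 = 13.19%.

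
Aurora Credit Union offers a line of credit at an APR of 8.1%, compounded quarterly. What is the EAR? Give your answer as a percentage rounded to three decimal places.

8.349%

EAR = (1 + 0.081/4)^4 − 1.
= (1 + 0.020250)^4 − 1 = 1.083494 − 1 = 8.349%.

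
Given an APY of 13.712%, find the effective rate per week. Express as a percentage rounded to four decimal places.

0.2474%

The per-week rate i satisfies (1 + i)^52 = 1 + 0.13712.
i = 1.13712^(1/52) − 1 = 0.0024742 = 0.2474%.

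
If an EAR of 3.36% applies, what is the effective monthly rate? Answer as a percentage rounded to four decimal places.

0.2758%

The per-month rate i satisfies (1 + i)^12 = 1 + 0.0336.
i = 1.0336^(1/12) − 1 = 0.0027578 = 0.2758%.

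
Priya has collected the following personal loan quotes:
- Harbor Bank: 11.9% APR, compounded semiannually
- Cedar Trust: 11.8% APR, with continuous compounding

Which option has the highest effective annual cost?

Cedar Trust

Harbor Bank: (1 + 0.119/2)^2 − 1 = 12.254%
Cedar Trust: e^0.118 − 1 = 12.524%
The highest effective annual rate is Cedar Trust at 12.524%.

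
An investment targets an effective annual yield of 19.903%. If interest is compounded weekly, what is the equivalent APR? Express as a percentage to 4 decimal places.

(1 + r/52)^52 − 1 = 0.19903, so 1 + r/52 = 1.19903^(1/52).
r/52 = 0.003497, so r = 0.181830 = 18.1830%.

18.1830%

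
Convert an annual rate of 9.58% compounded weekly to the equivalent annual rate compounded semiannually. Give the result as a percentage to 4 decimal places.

9.8039%

EAR = (1 + 0.0958/52)^52 − 1 = 0.100442.
Solve (1 + r/2)^2 = 1.100442: r/2 = 1.100442^(1/2) − 1 = 0.049020, so r = 0.098039 = 9.8039%.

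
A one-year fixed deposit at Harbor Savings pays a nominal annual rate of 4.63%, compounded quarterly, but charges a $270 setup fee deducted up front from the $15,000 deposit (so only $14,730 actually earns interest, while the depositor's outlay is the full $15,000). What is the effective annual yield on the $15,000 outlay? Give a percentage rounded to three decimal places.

2.826%

Value after one year: 14,730 × (1 + 0.0463/4)^4 = 14,730 × 1.047110 = $15,423.93.
Effective yield on the $15,000 outlay: 15,423.93 / 15,000 − 1 = 0.028262 = 2.826%.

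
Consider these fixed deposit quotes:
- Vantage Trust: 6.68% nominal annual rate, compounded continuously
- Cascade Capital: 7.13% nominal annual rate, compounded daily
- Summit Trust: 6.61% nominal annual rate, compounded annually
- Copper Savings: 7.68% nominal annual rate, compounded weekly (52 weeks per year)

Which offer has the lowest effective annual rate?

Vantage Trust: e^0.0668 − 1 = 6.908%
Cascade Capital: (1 + 0.0713/365)^365 − 1 = 7.390%
Summit Trust: compounded annually, EAR = 6.610%
Copper Savings: (1 + 0.0768/52)^52 − 1 = 7.976%
The lowest effective annual rate is Summit Trust at 6.610%.

Summit Trust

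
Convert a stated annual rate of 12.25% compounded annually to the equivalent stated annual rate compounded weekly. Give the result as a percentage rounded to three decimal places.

Compounded annually, EAR = nominal = 0.122500.
Solve (1 + r/52)^52 = 1.122500: r/52 = 1.122500^(1/52) − 1 = 0.002225, so r = 0.115687 = 11.569%.

11.569%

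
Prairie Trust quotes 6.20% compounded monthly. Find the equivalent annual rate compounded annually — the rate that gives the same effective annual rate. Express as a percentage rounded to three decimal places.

6.379%

EAR = (1 + 0.0620/12)^12 − 1 = 0.063793.
Compounded annually, the equivalent nominal rate is the EAR itself: 6.379%.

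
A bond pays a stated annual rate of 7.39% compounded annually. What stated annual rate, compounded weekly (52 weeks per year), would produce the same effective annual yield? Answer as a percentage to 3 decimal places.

7.135%

Compounded annually, EAR = nominal = 0.073900.
Solve (1 + r/52)^52 = 1.073900: r/52 = 1.073900^(1/52) − 1 = 0.001372, so r = 0.071346 = 7.135%.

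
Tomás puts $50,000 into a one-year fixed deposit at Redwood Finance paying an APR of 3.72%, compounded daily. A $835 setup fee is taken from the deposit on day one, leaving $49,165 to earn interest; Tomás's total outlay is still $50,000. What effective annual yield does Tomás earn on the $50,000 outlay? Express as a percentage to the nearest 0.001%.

Value after one year: 49,165 × (1 + 0.0372/365)^365 = 49,165 × 1.037899 = $51,028.29.
Effective yield on the $50,000 outlay: 51,028.29 / 50,000 − 1 = 0.020566 = 2.057%.

2.057%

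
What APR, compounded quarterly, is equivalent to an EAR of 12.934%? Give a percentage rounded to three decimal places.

12.350%

(1 + r/4)^4 − 1 = 0.12934, so 1 + r/4 = 1.12934^(1/4).
r/4 = 0.030875, so r = 0.123502 = 12.350%.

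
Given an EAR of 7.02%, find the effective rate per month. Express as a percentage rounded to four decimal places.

0.5670%

The per-month rate i satisfies (1 + i)^12 = 1 + 0.0702.
i = 1.0702^(1/12) − 1 = 0.0056698 = 0.5670%.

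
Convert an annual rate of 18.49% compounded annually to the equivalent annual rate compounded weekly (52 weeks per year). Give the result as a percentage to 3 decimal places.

Compounded annually, EAR = nominal = 0.184900.
Solve (1 + r/52)^52 = 1.184900: r/52 = 1.184900^(1/52) − 1 = 0.003268, so r = 0.169935 = 16.994%.

16.994%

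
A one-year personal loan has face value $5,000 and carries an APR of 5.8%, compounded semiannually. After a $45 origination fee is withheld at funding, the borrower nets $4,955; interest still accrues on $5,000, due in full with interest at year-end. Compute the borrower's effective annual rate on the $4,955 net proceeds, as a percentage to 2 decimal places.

6.85%

Amount owed after one year: 5,000 × (1 + 0.058/2)^2 = 5,000 × 1.058841 = $5,294.20.
Effective rate on net proceeds: 5,294.20 / 4,955 − 1 = 0.068457 = 6.85%.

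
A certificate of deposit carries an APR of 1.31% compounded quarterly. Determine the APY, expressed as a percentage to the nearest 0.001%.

1.316%

EAR = (1 + 0.0131/4)^4 − 1.
= 1.013164 − 1 = 1.316%.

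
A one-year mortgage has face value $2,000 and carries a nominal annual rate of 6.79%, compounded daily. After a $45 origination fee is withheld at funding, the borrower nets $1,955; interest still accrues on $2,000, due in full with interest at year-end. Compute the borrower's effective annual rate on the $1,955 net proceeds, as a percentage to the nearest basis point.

Amount owed after one year: 2,000 × (1 + 0.0679/365)^365 = 2,000 × 1.070252 = $2,140.50.
Effective rate on net proceeds: 2,140.50 / 1,955 − 1 = 0.094886 = 9.49%.

9.49%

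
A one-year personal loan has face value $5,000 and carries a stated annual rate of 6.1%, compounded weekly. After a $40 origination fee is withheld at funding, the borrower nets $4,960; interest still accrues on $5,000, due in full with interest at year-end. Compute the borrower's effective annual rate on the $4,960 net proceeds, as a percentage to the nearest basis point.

7.14%

Amount owed after one year: 5,000 × (1 + 0.061/52)^52 = 5,000 × 1.062861 = $5,314.30.
Effective rate on net proceeds: 5,314.30 / 4,960 − 1 = 0.071432 = 7.14%.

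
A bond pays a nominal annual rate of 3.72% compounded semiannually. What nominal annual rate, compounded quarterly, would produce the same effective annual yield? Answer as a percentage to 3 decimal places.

EAR = (1 + 0.0372/2)^2 − 1 = 0.037546.
Solve (1 + r/4)^4 = 1.037546: r/4 = 1.037546^(1/4) − 1 = 0.009257, so r = 0.037029 = 3.703%.

3.703%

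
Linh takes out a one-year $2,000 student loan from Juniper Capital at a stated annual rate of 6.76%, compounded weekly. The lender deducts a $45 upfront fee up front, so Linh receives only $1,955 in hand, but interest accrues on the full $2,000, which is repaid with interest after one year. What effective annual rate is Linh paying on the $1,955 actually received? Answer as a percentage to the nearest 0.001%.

Amount owed after one year: 2,000 × (1 + 0.0676/52)^52 = 2,000 × 1.069890 = $2,139.78.
Effective rate on net proceeds: 2,139.78 / 1,955 − 1 = 0.094517 = 9.452%.

9.452%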